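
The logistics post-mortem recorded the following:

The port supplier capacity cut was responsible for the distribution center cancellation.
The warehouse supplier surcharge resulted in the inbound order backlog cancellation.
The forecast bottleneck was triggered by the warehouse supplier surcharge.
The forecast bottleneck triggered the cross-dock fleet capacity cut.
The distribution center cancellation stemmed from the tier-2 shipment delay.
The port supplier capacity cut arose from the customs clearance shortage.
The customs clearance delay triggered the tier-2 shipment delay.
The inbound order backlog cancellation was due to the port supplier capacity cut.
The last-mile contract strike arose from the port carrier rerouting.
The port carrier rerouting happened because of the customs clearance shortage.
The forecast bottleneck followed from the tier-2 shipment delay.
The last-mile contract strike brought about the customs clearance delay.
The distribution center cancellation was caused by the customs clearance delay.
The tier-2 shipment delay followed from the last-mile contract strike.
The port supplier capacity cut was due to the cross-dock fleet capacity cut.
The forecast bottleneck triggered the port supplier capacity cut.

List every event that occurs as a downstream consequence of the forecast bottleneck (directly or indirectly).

Direct effects: the cross-dock fleet capacity cut, the port supplier capacity cut.
2 steps out: the inbound order backlog cancellation, the distribution center cancellation.
Not reachable from it: the customs clearance shortage, the port carrier rerouting, the last-mile contract strike, the customs clearance delay, the warehouse supplier surcharge, the tier-2 shipment delay.

the cross-dock fleet capacity cut, the distribution center cancellation, the inbound order backlog cancellation, the port supplier capacity cut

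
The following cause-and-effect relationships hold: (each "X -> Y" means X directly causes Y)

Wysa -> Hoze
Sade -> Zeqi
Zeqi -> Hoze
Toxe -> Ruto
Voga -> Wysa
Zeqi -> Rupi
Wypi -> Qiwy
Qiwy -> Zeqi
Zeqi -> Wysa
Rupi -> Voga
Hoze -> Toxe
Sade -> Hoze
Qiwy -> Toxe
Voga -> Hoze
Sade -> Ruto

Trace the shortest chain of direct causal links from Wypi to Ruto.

Wypi → Qiwy
Qiwy → Toxe
Toxe → Ruto
Length: 3 steps.

Wypi → Qiwy → Toxe → Ruto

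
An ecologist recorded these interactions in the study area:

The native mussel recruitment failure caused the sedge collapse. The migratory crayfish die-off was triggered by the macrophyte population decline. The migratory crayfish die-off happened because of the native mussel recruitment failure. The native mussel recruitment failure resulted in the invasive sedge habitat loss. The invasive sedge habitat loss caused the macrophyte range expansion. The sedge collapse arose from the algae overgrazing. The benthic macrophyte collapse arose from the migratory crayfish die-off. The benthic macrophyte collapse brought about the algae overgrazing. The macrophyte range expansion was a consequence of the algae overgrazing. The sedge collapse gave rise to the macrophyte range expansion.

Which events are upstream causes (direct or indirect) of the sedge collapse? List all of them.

Immediate causes of the sedge collapse: the native mussel recruitment failure, the algae overgrazing.
Further upstream: the macrophyte population decline, the migratory crayfish die-off, the benthic macrophyte collapse.

the algae overgrazing, the benthic macrophyte collapse, the macrophyte population decline, the migratory crayfish die-off, the native mussel recruitment failure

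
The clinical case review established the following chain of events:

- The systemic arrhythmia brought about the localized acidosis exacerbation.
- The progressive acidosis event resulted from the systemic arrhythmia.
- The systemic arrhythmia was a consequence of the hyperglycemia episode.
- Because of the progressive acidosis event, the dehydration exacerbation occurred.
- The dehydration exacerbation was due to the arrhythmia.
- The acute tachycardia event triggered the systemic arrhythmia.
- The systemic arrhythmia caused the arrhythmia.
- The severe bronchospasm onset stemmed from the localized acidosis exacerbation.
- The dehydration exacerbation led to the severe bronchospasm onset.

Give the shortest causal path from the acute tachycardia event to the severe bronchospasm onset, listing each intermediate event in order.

the acute tachycardia event → the systemic arrhythmia
the systemic arrhythmia → the localized acidosis exacerbation
the localized acidosis exacerbation → the severe bronchospasm onset
Length: 3 steps.

the acute tachycardia event → the systemic arrhythmia → the localized acidosis exacerbation → the severe bronchospasm onset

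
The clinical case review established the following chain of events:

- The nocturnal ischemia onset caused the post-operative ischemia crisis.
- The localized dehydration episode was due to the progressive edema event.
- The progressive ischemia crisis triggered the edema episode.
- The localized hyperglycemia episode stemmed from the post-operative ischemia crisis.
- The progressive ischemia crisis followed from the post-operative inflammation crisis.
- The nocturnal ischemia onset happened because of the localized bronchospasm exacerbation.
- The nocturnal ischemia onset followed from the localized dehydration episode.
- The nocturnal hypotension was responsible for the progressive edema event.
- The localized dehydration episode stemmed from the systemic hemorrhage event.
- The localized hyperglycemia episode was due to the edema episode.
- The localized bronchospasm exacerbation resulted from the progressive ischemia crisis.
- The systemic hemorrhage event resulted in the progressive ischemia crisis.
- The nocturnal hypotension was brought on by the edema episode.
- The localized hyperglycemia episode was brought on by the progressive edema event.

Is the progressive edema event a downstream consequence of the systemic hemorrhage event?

Yes

There is a causal chain: the systemic hemorrhage event → the progressive ischemia crisis → the edema episode → the nocturnal hypotension → the progressive edema event.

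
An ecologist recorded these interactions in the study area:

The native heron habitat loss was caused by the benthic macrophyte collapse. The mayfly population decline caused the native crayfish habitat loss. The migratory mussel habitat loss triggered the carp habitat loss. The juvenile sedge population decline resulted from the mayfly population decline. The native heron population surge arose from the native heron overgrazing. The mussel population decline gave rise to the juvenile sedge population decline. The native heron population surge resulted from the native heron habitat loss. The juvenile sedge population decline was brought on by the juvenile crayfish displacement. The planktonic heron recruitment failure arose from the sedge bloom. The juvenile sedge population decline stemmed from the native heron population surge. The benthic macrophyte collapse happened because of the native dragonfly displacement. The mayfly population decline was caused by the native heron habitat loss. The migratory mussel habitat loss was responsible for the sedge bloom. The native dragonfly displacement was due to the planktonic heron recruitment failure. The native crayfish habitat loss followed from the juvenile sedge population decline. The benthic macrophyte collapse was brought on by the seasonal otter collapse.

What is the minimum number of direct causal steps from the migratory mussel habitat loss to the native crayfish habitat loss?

7

Shortest chain: the migratory mussel habitat loss → the sedge bloom → the planktonic heron recruitment failure → the native dragonfly displacement → the benthic macrophyte collapse → the native heron habitat loss → the mayfly population decline → the native crayfish habitat loss.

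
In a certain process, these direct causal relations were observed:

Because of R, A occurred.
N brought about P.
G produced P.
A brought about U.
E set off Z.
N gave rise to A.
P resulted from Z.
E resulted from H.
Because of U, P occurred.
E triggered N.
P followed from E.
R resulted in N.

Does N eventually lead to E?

No

N leads to A, U, P; E is not among them.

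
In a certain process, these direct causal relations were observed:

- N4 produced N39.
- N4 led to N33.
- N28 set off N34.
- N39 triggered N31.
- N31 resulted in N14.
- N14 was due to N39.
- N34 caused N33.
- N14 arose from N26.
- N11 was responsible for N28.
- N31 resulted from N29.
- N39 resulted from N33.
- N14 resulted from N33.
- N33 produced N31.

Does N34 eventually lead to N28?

No

N34 leads to N33, N39, N31, N14; N28 is not among them.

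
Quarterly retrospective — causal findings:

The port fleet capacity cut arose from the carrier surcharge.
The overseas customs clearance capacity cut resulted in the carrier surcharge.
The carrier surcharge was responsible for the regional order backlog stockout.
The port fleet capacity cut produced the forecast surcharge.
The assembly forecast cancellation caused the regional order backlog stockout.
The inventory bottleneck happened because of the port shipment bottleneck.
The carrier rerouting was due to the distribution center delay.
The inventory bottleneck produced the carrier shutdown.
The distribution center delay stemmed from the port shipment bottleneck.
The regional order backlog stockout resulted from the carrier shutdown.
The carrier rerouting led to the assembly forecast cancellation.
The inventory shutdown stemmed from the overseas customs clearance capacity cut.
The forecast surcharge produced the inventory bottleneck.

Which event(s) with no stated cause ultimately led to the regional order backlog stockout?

Tracing upstream from the regional order backlog stockout: the regional order backlog stockout ← the carrier shutdown ← the inventory bottleneck ← the port shipment bottleneck.
A separate upstream branch: the regional order backlog stockout ← the carrier surcharge ← the overseas customs clearance capacity cut.
Each of those chain origins has no stated cause.

the overseas customs clearance capacity cut, the port shipment bottleneck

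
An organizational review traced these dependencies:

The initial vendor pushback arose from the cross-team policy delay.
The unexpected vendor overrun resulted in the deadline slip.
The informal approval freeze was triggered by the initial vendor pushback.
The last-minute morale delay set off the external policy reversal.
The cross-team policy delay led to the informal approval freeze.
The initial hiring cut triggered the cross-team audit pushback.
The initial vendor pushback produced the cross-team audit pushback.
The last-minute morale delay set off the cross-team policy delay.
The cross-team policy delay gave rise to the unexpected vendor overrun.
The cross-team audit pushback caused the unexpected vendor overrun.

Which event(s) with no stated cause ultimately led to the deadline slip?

the initial hiring cut, the last-minute morale delay

Tracing upstream from the deadline slip: the deadline slip ← the unexpected vendor overrun ← the cross-team policy delay ← the last-minute morale delay.
A separate upstream branch: the deadline slip ← the unexpected vendor overrun ← the cross-team audit pushback ← the initial hiring cut.
Each of those chain origins has no stated cause.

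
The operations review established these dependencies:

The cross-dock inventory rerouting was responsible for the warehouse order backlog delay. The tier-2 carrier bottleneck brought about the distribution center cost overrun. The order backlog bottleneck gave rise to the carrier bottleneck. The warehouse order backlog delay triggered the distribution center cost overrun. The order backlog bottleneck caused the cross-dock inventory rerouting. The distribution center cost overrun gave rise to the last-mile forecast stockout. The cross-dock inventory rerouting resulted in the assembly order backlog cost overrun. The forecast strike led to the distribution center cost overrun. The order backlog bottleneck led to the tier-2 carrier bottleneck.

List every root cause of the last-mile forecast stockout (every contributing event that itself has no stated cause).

the forecast strike, the order backlog bottleneck

Tracing upstream from the last-mile forecast stockout: the last-mile forecast stockout ← the distribution center cost overrun ← the tier-2 carrier bottleneck ← the order backlog bottleneck.
A separate upstream branch: the last-mile forecast stockout ← the distribution center cost overrun ← the forecast strike.
Each of those chain origins has no stated cause.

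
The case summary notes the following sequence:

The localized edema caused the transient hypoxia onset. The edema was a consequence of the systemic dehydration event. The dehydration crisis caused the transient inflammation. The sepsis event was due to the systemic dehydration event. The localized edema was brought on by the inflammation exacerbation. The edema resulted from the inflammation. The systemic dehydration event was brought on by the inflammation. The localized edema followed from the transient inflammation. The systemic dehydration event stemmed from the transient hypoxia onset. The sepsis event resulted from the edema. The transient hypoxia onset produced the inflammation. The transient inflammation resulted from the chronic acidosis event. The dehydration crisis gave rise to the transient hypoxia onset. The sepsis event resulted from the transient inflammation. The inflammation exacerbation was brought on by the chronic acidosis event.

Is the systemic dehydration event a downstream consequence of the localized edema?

There is a causal chain: the localized edema → the transient hypoxia onset → the systemic dehydration event.

Yes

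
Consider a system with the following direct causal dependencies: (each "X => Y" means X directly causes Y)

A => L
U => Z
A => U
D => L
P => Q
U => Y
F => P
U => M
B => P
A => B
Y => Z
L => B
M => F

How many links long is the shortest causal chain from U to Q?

Shortest chain: U → M → F → P → Q.

4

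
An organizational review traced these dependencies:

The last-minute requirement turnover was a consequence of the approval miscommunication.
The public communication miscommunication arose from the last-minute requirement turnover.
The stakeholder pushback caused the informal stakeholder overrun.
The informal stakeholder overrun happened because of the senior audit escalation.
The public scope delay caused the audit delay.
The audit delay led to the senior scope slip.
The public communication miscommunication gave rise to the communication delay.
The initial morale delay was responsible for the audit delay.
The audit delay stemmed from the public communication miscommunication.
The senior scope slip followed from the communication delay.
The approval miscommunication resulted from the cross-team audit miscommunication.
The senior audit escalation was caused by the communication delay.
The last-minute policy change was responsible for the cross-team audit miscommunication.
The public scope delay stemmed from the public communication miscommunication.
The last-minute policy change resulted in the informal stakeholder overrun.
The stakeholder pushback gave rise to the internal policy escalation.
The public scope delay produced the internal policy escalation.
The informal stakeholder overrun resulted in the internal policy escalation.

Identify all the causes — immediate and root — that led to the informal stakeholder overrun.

Immediate causes of the informal stakeholder overrun: the last-minute policy change, the stakeholder pushback, the senior audit escalation.
Further upstream: the cross-team audit miscommunication, the approval miscommunication, the last-minute requirement turnover, the public communication miscommunication, the communication delay.

the approval miscommunication, the communication delay, the cross-team audit miscommunication, the last-minute policy change, the last-minute requirement turnover, the public communication miscommunication, the senior audit escalation, the stakeholder pushback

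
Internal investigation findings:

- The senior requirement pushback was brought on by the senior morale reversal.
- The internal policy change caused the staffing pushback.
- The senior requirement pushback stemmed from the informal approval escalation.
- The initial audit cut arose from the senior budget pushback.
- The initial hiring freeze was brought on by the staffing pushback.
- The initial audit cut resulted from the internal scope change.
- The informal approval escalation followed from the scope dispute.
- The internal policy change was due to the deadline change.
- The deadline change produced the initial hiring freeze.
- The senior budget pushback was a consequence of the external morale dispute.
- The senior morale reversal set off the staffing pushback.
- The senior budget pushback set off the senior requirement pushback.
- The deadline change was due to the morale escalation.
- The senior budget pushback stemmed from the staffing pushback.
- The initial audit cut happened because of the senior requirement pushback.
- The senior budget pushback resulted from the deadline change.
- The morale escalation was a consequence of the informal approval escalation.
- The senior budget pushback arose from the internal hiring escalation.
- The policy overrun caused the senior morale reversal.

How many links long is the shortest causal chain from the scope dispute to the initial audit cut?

Shortest chain: the scope dispute → the informal approval escalation → the senior requirement pushback → the initial audit cut.

3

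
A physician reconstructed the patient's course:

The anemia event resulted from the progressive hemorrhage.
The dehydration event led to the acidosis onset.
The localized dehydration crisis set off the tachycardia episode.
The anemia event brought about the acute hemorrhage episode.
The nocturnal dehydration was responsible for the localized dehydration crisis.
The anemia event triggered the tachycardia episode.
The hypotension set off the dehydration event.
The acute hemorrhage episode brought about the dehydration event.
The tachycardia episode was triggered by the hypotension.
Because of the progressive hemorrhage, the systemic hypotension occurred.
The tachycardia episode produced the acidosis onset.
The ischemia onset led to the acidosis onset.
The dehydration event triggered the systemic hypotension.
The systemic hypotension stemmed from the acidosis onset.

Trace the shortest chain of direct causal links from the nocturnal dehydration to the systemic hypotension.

the nocturnal dehydration → the localized dehydration crisis
the localized dehydration crisis → the tachycardia episode
the tachycardia episode → the acidosis onset
the acidosis onset → the systemic hypotension
Length: 4 steps.

the nocturnal dehydration → the localized dehydration crisis → the tachycardia episode → the acidosis onset → the systemic hypotension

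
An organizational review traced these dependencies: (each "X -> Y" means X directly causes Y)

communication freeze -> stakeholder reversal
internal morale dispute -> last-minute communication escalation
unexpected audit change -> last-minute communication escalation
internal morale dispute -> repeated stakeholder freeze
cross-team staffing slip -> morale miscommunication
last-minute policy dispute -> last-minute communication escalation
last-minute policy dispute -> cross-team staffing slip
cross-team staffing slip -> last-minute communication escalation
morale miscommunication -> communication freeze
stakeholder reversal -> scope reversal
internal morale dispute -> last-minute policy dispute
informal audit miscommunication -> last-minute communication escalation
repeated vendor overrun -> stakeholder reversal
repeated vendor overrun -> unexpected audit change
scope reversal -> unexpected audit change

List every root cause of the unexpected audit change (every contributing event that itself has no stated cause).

the internal morale dispute, the repeated vendor overrun

Tracing upstream from the unexpected audit change: the unexpected audit change ← the scope reversal ← the stakeholder reversal ← the communication freeze ← the morale miscommunication ← the cross-team staffing slip ← the last-minute policy dispute ← the internal morale dispute.
A separate upstream branch: the unexpected audit change ← the repeated vendor overrun.
Each of those chain origins has no stated cause.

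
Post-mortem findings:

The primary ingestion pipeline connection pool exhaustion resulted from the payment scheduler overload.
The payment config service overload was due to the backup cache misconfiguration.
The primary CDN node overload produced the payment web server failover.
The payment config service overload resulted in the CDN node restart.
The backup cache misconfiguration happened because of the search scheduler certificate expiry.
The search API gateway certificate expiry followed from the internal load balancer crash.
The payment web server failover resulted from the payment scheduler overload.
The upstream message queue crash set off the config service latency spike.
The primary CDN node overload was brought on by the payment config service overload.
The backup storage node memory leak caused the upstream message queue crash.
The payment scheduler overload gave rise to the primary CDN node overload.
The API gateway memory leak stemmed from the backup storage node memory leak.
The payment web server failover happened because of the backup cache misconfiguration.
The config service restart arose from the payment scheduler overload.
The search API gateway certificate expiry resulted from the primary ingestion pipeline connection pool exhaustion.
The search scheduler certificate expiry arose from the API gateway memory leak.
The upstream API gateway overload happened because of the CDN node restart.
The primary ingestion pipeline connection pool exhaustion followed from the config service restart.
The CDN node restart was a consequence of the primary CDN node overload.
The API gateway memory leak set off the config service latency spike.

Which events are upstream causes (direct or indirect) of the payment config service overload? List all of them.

the API gateway memory leak, the backup cache misconfiguration, the backup storage node memory leak, the search scheduler certificate expiry

Immediate cause of the payment config service overload: the backup cache misconfiguration.
Further upstream: the backup storage node memory leak, the API gateway memory leak, the search scheduler certificate expiry.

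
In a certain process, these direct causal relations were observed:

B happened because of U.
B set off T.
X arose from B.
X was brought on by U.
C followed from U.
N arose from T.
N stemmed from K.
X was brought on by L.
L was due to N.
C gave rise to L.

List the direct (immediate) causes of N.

K, T

Upstream contributors include U, B, but only K, T feed directly into N.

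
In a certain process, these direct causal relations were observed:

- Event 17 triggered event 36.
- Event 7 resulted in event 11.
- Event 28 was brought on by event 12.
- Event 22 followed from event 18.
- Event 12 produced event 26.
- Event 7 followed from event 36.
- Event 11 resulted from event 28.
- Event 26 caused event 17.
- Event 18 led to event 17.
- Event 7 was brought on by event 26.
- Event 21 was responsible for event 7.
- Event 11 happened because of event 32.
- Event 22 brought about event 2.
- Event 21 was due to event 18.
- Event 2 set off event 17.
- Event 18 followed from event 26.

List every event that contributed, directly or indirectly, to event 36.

event 12, event 17, event 18, event 2, event 22, event 26

Immediate cause of event 36: event 17.
Further upstream: event 12, event 26, event 18, event 22, event 2.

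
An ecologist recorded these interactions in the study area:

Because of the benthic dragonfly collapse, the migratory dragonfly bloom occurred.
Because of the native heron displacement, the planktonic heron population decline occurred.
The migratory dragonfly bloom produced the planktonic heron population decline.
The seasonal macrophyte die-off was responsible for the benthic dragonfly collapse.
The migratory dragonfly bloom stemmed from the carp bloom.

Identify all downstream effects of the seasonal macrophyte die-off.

the benthic dragonfly collapse, the migratory dragonfly bloom, the planktonic heron population decline

Direct effects: the benthic dragonfly collapse.
2 steps out: the migratory dragonfly bloom.
3 steps out: the planktonic heron population decline.
Not reachable from it: the carp bloom, the native heron displacement.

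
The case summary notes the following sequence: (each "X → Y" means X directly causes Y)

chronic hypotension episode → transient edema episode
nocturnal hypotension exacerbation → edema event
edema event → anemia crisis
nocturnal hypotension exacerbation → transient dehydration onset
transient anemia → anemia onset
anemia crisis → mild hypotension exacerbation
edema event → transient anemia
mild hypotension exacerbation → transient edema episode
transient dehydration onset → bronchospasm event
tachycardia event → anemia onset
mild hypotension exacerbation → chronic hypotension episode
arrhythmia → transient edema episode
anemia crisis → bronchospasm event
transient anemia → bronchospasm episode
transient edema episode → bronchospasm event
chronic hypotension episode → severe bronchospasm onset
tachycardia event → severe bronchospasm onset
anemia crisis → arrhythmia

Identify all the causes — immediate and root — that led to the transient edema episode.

the anemia crisis, the arrhythmia, the chronic hypotension episode, the edema event, the mild hypotension exacerbation, the nocturnal hypotension exacerbation

Immediate causes of the transient edema episode: the arrhythmia, the mild hypotension exacerbation, the chronic hypotension episode.
Further upstream: the nocturnal hypotension exacerbation, the edema event, the anemia crisis.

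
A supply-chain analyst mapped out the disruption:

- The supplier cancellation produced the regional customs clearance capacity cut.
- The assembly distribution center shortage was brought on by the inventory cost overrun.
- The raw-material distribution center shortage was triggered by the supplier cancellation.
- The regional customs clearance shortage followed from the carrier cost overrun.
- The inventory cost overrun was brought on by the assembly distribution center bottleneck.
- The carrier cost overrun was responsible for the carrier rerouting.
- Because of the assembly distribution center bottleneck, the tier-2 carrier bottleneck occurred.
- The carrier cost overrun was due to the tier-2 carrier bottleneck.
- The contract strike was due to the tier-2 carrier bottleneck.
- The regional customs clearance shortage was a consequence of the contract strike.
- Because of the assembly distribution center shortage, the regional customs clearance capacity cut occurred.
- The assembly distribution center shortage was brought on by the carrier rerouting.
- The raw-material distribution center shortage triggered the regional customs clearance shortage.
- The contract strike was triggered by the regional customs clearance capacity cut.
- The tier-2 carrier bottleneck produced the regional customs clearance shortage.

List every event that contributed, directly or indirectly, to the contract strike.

the assembly distribution center bottleneck, the assembly distribution center shortage, the carrier cost overrun, the carrier rerouting, the inventory cost overrun, the regional customs clearance capacity cut, the supplier cancellation, the tier-2 carrier bottleneck

Immediate causes of the contract strike: the tier-2 carrier bottleneck, the regional customs clearance capacity cut.
Further upstream: the assembly distribution center bottleneck, the inventory cost overrun, the carrier cost overrun, the carrier rerouting, the assembly distribution center shortage, the supplier cancellation.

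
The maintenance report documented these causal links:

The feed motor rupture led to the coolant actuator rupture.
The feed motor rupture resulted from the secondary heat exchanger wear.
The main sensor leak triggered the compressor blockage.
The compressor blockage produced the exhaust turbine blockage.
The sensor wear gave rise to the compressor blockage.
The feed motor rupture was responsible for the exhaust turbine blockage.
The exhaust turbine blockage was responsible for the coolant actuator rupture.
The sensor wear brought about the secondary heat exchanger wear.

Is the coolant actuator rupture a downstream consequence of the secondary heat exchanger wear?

Yes

There is a causal chain: the secondary heat exchanger wear → the feed motor rupture → the coolant actuator rupture.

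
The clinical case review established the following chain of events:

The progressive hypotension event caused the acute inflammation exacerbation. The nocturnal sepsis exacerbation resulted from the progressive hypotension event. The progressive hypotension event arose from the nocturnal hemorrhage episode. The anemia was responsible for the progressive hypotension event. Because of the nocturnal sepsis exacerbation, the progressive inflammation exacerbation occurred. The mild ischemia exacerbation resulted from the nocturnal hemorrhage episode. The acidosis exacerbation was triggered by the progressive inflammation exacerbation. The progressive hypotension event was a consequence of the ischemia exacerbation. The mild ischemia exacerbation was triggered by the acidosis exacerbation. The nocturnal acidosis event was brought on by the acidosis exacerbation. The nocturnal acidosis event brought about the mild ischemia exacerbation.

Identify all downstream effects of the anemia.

the acidosis exacerbation, the acute inflammation exacerbation, the mild ischemia exacerbation, the nocturnal acidosis event, the nocturnal sepsis exacerbation, the progressive hypotension event, the progressive inflammation exacerbation

Direct effects: the progressive hypotension event.
2 steps out: the nocturnal sepsis exacerbation, the acute inflammation exacerbation.
3 steps out: the progressive inflammation exacerbation.
4 steps out: the acidosis exacerbation.
5 steps out: the nocturnal acidosis event, the mild ischemia exacerbation.
Not reachable from it: the ischemia exacerbation, the nocturnal hemorrhage episode.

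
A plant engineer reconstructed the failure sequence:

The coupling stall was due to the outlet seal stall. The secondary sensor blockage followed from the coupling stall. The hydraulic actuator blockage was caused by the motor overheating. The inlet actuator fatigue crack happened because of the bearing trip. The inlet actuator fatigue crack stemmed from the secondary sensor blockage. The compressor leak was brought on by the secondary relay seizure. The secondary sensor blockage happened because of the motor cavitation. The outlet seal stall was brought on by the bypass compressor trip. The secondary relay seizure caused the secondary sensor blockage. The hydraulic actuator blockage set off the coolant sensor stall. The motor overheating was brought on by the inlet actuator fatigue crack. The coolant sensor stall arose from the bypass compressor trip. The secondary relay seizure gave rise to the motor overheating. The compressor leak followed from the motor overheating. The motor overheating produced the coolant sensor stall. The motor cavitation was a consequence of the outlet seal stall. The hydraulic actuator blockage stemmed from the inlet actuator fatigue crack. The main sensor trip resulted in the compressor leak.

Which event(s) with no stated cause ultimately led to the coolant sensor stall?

Tracing upstream from the coolant sensor stall: the coolant sensor stall ← the motor overheating ← the secondary relay seizure.
A separate upstream branch: the coolant sensor stall ← the bypass compressor trip.
A separate upstream branch: the coolant sensor stall ← the motor overheating ← the inlet actuator fatigue crack ← the bearing trip.
Each of those chain origins has no stated cause.

the bearing trip, the bypass compressor trip, the secondary relay seizure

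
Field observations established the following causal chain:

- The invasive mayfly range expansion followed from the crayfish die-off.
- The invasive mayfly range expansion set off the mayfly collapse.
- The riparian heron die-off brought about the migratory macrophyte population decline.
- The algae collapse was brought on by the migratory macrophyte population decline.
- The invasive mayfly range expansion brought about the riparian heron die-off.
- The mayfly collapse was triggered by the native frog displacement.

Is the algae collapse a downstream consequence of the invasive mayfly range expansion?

Yes

There is a causal chain: the invasive mayfly range expansion → the riparian heron die-off → the migratory macrophyte population decline → the algae collapse.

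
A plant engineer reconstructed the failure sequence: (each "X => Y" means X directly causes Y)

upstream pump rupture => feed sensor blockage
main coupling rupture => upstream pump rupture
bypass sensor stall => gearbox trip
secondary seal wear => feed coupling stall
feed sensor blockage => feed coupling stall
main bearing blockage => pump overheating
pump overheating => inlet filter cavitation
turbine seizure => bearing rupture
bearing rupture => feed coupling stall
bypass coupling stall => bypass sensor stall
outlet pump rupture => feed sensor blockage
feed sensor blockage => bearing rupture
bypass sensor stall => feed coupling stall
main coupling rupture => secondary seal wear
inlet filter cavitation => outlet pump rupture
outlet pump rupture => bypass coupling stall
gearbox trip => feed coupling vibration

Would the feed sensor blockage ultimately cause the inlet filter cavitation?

No

The feed sensor blockage leads to the bearing rupture, the feed coupling stall; the inlet filter cavitation is not among them.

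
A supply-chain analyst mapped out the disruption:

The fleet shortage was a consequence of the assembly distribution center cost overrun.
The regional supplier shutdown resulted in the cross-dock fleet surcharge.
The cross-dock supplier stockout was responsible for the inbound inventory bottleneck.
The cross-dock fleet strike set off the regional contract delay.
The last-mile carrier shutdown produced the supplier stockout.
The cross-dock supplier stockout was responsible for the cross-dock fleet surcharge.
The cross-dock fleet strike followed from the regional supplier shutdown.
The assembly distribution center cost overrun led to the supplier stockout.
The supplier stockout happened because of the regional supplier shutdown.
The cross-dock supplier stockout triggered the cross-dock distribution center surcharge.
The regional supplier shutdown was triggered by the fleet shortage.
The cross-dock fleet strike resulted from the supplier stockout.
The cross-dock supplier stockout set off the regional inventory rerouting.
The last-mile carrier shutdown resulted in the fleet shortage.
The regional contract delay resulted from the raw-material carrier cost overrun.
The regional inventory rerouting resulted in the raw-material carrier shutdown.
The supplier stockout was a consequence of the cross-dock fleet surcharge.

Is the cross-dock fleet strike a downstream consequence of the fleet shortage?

There is a causal chain: the fleet shortage → the regional supplier shutdown → the cross-dock fleet strike.

Yes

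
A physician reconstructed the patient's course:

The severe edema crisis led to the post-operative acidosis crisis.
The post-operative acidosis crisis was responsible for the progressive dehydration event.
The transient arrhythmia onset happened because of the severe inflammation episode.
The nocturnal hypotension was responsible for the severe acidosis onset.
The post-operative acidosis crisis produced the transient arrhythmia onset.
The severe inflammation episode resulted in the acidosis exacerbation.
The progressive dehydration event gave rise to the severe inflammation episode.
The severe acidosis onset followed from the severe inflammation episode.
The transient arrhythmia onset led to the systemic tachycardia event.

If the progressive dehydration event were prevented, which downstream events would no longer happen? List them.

Downstream of the progressive dehydration event: the severe inflammation episode, the transient arrhythmia onset, the acidosis exacerbation, the systemic tachycardia event, the severe acidosis onset.
Of those, still caused via another path: the transient arrhythmia onset, the systemic tachycardia event, the severe acidosis onset.
The remainder have no surviving cause.

the acidosis exacerbation, the severe inflammation episode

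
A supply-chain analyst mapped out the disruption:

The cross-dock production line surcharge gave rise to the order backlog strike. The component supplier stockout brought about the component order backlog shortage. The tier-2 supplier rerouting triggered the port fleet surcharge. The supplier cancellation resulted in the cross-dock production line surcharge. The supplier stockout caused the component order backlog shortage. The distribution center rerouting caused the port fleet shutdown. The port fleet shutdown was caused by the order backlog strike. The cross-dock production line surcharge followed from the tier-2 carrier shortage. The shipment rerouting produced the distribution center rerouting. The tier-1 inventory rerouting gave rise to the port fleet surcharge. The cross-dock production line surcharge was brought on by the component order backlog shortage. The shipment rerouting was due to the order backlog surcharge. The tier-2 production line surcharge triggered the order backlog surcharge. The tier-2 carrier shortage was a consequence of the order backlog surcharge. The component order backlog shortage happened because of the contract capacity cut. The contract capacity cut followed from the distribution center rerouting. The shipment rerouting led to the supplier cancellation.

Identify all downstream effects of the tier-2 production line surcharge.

the component order backlog shortage, the contract capacity cut, the cross-dock production line surcharge, the distribution center rerouting, the order backlog strike, the order backlog surcharge, the port fleet shutdown, the shipment rerouting, the supplier cancellation, the tier-2 carrier shortage

Direct effects: the order backlog surcharge.
2 steps out: the tier-2 carrier shortage, the shipment rerouting.
3 steps out: the distribution center rerouting, the supplier cancellation, the cross-dock production line surcharge.
4 steps out: the contract capacity cut, the order backlog strike, the port fleet shutdown.
5 steps out: the component order backlog shortage.
Not reachable from it: the tier-2 supplier rerouting, the tier-1 inventory rerouting, the port fleet surcharge, the supplier stockout, the component supplier stockout.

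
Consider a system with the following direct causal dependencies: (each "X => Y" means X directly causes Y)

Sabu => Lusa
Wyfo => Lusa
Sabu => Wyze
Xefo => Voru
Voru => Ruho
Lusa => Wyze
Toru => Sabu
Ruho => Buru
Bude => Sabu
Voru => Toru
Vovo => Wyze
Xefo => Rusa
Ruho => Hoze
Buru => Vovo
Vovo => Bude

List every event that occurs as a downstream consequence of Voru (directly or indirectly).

Direct effects: Ruho, Toru.
2 steps out: Buru, Hoze, Sabu.
3 steps out: Vovo, Lusa, Wyze.
4 steps out: Bude.
Not reachable from it: Xefo, Rusa, Wyfo.

Bude, Buru, Hoze, Lusa, Ruho, Sabu, Toru, Vovo, Wyze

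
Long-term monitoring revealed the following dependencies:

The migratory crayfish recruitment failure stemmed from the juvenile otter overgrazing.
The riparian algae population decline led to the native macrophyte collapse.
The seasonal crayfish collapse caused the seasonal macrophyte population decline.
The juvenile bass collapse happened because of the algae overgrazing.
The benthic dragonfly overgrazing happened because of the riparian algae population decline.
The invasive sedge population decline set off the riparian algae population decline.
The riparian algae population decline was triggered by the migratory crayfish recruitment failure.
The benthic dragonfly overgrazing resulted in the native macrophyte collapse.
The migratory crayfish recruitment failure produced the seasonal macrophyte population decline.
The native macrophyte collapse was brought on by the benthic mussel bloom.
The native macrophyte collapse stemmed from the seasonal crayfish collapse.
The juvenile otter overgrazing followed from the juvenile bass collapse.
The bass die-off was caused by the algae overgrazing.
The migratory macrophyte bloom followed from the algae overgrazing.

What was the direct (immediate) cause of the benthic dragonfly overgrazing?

the riparian algae population decline

Upstream contributors include the algae overgrazing, the juvenile bass collapse, the juvenile otter overgrazing, the migratory crayfish recruitment failure, the invasive sedge population decline, but only the riparian algae population decline feeds directly into the benthic dragonfly overgrazing.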